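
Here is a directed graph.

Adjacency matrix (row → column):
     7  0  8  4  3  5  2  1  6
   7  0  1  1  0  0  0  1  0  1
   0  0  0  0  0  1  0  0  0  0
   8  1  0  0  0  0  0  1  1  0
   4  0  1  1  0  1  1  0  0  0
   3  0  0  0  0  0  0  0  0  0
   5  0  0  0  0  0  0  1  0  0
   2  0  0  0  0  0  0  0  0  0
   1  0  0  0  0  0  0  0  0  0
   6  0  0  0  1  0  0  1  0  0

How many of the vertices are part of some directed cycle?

4

A vertex is on a directed cycle iff it belongs to a strongly connected component of size ≥ 2 (or has a self-loop).
The vertices on cycles are {4, 6, 7, 8} — 4 in total.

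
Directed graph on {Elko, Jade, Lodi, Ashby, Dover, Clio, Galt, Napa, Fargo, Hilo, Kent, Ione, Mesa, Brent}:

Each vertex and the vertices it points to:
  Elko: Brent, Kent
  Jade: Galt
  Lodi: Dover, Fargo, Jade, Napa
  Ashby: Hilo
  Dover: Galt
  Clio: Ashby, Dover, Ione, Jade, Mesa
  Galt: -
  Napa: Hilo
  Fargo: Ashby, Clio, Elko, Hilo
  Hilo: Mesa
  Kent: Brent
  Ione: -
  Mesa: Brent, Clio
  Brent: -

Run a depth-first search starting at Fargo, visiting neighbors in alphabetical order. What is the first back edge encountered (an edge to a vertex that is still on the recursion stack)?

DFS from Fargo (visiting neighbors in alphabetical order); mark gray on enter, black on exit:
Fargo gray
  Ashby gray
    Hilo gray
      Mesa gray
        Brent gray
        Brent black
        Clio gray
          Clio→Ashby: Ashby is gray → back edge
First back edge: Clio → Ashby.

Clio→Ashby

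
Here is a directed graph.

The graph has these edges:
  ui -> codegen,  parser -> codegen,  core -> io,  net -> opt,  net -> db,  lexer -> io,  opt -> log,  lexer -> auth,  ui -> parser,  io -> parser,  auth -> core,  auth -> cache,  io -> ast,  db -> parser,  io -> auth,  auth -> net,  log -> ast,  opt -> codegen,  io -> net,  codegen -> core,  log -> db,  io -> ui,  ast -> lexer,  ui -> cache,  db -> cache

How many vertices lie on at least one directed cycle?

12

A vertex is on a directed cycle iff it belongs to a strongly connected component of size ≥ 2 (or has a self-loop).
The vertices on cycles are {db, io, ui, ast, log, net, opt, auth, core, lexer, parser, codegen} — 12 in total.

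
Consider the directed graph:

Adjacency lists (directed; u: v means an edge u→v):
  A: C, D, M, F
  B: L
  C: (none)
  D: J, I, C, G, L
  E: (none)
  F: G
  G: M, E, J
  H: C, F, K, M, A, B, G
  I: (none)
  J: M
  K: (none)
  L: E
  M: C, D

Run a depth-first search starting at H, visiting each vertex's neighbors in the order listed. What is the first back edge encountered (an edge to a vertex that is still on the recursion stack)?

J->M

DFS from H (visiting each vertex's neighbors in the order listed); mark gray on enter, black on exit:
H gray
  C gray
  C black
  F gray
    G gray
      M gray
        M→C: C black — skip
        D gray
          J gray
            J→M: M is gray → back edge
First back edge: J → M.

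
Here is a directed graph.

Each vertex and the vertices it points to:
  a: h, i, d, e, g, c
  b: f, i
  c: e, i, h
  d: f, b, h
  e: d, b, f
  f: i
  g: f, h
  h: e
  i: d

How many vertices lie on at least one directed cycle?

6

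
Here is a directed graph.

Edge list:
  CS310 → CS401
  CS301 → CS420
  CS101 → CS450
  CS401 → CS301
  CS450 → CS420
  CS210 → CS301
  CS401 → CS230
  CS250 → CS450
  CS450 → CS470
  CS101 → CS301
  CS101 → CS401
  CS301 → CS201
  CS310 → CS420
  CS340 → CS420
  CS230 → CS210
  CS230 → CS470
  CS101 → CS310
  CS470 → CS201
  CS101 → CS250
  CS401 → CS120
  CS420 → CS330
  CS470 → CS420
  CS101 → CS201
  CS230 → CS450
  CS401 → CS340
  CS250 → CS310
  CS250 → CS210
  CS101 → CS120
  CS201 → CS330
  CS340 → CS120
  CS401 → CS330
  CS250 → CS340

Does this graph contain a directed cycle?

No

DFS with white/gray/black marking, starting from CS330:
CS330 gray
CS330 black
CS201 gray
  CS201→CS330: CS330 black — skip
CS201 black
CS310 gray
  CS420 gray
    CS420→CS330: CS330 black — skip
  CS420 black
  CS401 gray
    CS120 gray
    CS120 black
    CS340 gray
      CS340→CS420: CS420 black — skip
      CS340→CS120: CS120 black — skip
    CS340 black
    CS401→CS330: CS330 black — skip
    CS301 gray
      CS301→CS420: CS420 black — skip
      CS301→CS201: CS201 black — skip
    CS301 black
    CS230 gray
      CS450 gray
        CS470 gray
          CS470→CS201: CS201 black — skip
          CS470→CS420: CS420 black — skip
        CS470 black
        CS450→CS420: CS420 black — skip
      CS450 black
      CS210 gray
        CS210→CS301: CS301 black — skip
      CS210 black
      CS230→CS470: CS470 black — skip
    CS230 black
  CS401 black
CS310 black
CS101 gray
  CS101→CS401: CS401 black — skip
  CS101→CS201: CS201 black — skip
  CS101→CS120: CS120 black — skip
  CS101→CS450: CS450 black — skip
  CS101→CS301: CS301 black — skip
  CS250 gray
    CS250→CS210: CS210 black — skip
    CS250→CS340: CS340 black — skip
    CS250→CS310: CS310 black — skip
    CS250→CS450: CS450 black — skip
  CS250 black
  CS101→CS310: CS310 black — skip
CS101 black
Every edge goes to a white or black vertex — no back edge, so the graph is acyclic.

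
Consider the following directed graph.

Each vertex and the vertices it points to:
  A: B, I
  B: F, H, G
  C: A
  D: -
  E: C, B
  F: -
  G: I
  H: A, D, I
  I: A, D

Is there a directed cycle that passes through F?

No

F lies on a cycle iff there is a path from F back to itself.
Exploring from F, it never reaches itself; equivalently, its strongly connected component is a singleton.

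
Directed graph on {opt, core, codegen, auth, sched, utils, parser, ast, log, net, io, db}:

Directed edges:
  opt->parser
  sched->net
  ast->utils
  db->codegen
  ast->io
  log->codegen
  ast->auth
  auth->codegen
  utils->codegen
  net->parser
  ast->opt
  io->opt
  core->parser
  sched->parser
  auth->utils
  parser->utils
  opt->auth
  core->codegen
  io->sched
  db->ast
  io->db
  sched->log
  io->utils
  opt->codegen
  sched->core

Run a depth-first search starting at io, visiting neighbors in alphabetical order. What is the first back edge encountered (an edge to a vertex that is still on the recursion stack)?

ast→io

DFS from io (visiting neighbors in alphabetical order); mark gray on enter, black on exit:
io gray
  db gray
    ast gray
      auth gray
        codegen gray
        codegen black
        utils gray
          utils→codegen: codegen black — skip
        utils black
      auth black
      ast→io: io is gray → back edge
First back edge: ast → io.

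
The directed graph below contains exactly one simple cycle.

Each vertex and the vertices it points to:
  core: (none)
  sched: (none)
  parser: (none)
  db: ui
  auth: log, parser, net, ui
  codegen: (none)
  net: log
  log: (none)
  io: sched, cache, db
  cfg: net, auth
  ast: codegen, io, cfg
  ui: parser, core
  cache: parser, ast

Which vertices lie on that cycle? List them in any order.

DFS with gray/black marking from ast:
ast gray
  codegen gray
  codegen black
  io gray
    sched gray
    sched black
    cache gray
      parser gray
      parser black
      cache→ast: ast is gray → back edge
Back edge closes the cycle ast → io → cache → ast; its vertices are {io, ast, cache}.

io, ast, cache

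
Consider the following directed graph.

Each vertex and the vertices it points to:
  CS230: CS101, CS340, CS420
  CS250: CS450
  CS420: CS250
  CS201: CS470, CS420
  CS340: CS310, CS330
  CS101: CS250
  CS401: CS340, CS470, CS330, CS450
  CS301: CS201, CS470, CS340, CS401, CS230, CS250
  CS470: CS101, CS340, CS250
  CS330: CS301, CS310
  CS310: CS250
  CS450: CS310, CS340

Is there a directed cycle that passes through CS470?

Yes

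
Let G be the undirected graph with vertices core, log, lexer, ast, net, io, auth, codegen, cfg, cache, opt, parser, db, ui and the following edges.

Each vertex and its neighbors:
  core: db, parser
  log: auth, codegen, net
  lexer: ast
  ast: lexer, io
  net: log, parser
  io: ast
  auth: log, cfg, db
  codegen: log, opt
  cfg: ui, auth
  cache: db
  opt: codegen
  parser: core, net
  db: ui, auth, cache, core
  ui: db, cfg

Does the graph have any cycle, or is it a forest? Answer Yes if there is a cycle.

DFS, tracking each vertex's parent; an edge to a visited non-parent vertex closes a cycle.
Start from cache:
visit cache (parent –)
  visit db (parent cache)
    visit ui (parent db)
      ui–db: parent, skip
      visit cfg (parent ui)
        cfg–ui: parent, skip
        visit auth (parent cfg)
          visit log (parent auth)
            log–auth: parent, skip
            visit codegen (parent log)
              codegen–log: parent, skip
              visit opt (parent codegen)
                opt–codegen: parent, skip
            visit net (parent log)
              net–log: parent, skip
              visit parser (parent net)
                visit core (parent parser)
                  core–db: db visited and ≠ parent → cycle
Cycle: db – ui – cfg – auth – log – net – parser – core – db.

Yes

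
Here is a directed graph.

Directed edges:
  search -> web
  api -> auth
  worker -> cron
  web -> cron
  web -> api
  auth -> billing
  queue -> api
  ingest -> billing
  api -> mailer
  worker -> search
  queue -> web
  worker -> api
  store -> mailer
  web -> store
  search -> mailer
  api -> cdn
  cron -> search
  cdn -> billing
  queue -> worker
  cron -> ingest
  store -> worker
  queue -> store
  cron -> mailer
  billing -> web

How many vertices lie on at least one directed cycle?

10

A vertex is on a directed cycle iff it belongs to a strongly connected component of size ≥ 2 (or has a self-loop).
The vertices on cycles are {api, cdn, web, auth, cron, store, ingest, search, worker, billing} — 10 in total.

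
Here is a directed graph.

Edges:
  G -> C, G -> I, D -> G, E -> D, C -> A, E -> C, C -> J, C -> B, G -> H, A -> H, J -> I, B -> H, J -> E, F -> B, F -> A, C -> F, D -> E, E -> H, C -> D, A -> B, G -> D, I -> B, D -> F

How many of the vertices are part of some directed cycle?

5

A vertex is on a directed cycle iff it belongs to a strongly connected component of size ≥ 2 (or has a self-loop).
The vertices on cycles are {C, D, E, G, J} — 5 in total.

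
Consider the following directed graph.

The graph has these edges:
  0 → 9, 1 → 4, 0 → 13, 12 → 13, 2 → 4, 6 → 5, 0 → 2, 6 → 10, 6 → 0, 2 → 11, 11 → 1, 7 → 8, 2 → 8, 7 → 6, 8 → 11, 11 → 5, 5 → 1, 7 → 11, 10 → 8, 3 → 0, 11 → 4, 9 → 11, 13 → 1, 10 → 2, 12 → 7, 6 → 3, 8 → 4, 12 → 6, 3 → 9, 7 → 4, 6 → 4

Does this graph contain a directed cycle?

No

DFS with white/gray/black marking, starting from 4:
4 gray
4 black
11 gray
  11→4: 4 black — skip
  1 gray
    1→4: 4 black — skip
  1 black
  5 gray
    5→1: 1 black — skip
  5 black
11 black
9 gray
  9→11: 11 black — skip
9 black
2 gray
  2→11: 11 black — skip
  2→4: 4 black — skip
  8 gray
    8→11: 11 black — skip
    8→4: 4 black — skip
  8 black
2 black
12 gray
  7 gray
    7→4: 4 black — skip
    6 gray
      10 gray
        10→2: 2 black — skip
        10→8: 8 black — skip
      10 black
      6→5: 5 black — skip
      0 gray
        13 gray
          13→1: 1 black — skip
        13 black
        0→2: 2 black — skip
        0→9: 9 black — skip
      0 black
      3 gray
        3→9: 9 black — skip
        3→0: 0 black — skip
      3 black
      6→4: 4 black — skip
    6 black
    7→11: 11 black — skip
    7→8: 8 black — skip
  7 black
  12→13: 13 black — skip
  12→6: 6 black — skip
12 black
Every edge goes to a white or black vertex — no back edge, so the graph is acyclic.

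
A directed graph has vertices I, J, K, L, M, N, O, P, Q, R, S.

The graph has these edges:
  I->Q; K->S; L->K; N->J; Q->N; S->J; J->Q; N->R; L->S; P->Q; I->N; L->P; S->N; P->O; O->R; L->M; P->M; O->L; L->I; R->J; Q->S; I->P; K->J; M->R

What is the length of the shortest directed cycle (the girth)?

For each vertex v, BFS finds the shortest path from v back to v.
The shortest such closed walk is L → P → O → L, length 3.

3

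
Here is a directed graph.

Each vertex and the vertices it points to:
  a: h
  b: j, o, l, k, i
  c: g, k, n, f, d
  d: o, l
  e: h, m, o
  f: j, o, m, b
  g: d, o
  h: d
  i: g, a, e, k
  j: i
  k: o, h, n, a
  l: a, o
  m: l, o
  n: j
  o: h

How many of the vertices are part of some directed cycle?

A vertex is on a directed cycle iff it belongs to a strongly connected component of size ≥ 2 (or has a self-loop).
The vertices on cycles are {a, d, h, i, j, k, l, n, o} — 9 in total.

9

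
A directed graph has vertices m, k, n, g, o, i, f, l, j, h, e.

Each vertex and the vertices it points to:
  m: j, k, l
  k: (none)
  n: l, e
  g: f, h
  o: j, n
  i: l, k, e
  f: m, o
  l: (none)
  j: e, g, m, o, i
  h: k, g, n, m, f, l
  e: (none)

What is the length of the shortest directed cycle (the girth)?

2

For each vertex v, BFS finds the shortest path from v back to v.
The shortest such closed walk is j → o → j, length 2.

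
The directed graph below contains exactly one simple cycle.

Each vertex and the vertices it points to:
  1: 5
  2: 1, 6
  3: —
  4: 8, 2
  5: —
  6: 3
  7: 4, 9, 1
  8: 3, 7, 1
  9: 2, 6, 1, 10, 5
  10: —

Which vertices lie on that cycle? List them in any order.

4, 7, 8

DFS with gray/black marking from 8:
8 gray
  3 gray
  3 black
  7 gray
    4 gray
      4→8: 8 is gray → back edge
Back edge closes the cycle 8 → 7 → 4 → 8; its vertices are {4, 7, 8}.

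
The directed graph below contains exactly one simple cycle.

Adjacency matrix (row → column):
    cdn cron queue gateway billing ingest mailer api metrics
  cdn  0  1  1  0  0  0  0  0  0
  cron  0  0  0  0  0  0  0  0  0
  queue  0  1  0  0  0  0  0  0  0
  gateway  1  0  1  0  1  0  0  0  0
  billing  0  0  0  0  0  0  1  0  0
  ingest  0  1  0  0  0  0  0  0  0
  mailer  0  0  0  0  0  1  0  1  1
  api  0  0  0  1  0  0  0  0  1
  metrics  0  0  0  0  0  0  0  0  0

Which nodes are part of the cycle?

DFS with gray/black marking from mailer:
mailer gray
  api gray
    metrics gray
    metrics black
    gateway gray
      billing gray
        billing→mailer: mailer is gray → back edge
Back edge closes the cycle mailer → api → gateway → billing → mailer; its vertices are {api, mailer, billing, gateway}.

api, mailer, billing, gateway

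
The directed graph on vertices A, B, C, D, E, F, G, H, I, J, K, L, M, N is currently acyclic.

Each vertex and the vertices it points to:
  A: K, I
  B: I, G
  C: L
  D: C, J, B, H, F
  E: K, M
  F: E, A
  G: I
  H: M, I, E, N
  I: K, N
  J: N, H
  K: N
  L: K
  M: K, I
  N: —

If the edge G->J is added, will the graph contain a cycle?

No

Adding G→J creates a cycle iff J can already reach G.
Explore from J: no path reaches G. The graph stays acyclic.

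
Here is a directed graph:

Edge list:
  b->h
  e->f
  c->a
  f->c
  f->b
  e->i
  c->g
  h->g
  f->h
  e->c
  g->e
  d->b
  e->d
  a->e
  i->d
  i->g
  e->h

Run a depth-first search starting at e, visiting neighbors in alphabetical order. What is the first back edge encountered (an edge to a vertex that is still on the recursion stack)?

a→e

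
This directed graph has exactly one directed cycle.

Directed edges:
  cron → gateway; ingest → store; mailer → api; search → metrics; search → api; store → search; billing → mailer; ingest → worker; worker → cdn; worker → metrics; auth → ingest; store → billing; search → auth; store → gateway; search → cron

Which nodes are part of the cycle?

DFS with gray/black marking from search:
search gray
  auth gray
    ingest gray
      worker gray
        cdn gray
        cdn black
        metrics gray
        metrics black
      worker black
      store gray
        gateway gray
        gateway black
        store→search: search is gray → back edge
Back edge closes the cycle search → auth → ingest → store → search; its vertices are {auth, store, ingest, search}.

auth, store, ingest, search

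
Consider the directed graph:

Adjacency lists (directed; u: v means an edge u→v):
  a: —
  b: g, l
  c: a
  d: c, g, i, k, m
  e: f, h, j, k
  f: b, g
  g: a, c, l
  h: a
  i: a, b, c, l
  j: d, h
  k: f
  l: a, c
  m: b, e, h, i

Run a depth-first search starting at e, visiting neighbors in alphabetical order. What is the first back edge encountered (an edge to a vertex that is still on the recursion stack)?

DFS from e (visiting neighbors in alphabetical order); mark gray on enter, black on exit:
e gray
  f gray
    b gray
      g gray
        a gray
        a black
        c gray
          c→a: a black — skip
        c black
        l gray
          l→a: a black — skip
          l→c: c black — skip
        l black
      g black
      b→l: l black — skip
    b black
    f→g: g black — skip
  f black
  h gray
    h→a: a black — skip
  h black
  j gray
    d gray
      d→c: c black — skip
      d→g: g black — skip
      i gray
        i→a: a black — skip
        i→b: b black — skip
        i→c: c black — skip
        i→l: l black — skip
      i black
      k gray
        k→f: f black — skip
      k black
      m gray
        m→b: b black — skip
        m→e: e is gray → back edge
First back edge: m → e.

m→e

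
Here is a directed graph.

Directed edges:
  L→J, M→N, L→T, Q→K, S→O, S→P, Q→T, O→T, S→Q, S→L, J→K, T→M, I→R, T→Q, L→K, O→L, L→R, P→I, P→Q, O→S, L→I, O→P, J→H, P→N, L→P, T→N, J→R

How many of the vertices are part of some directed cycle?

4

A vertex is on a directed cycle iff it belongs to a strongly connected component of size ≥ 2 (or has a self-loop).
The vertices on cycles are {O, Q, S, T} — 4 in total.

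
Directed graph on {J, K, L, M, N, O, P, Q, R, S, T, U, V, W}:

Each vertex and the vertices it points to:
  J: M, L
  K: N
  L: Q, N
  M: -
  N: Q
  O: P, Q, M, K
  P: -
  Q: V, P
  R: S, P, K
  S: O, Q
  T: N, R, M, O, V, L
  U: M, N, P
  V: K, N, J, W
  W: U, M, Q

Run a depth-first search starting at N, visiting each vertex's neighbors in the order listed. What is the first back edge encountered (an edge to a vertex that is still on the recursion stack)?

K->N

DFS from N (visiting each vertex's neighbors in the order listed); mark gray on enter, black on exit:
N gray
  Q gray
    V gray
      K gray
        K→N: N is gray → back edge
First back edge: K → N.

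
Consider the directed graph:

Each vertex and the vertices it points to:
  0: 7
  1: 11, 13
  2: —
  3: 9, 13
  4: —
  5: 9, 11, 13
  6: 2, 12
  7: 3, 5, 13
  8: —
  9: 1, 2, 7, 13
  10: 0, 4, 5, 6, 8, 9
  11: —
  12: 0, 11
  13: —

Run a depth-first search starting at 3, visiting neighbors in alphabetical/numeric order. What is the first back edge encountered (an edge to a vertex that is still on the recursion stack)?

DFS from 3 (visiting neighbors in alphabetical/numeric order); mark gray on enter, black on exit:
3 gray
  9 gray
    1 gray
      11 gray
      11 black
      13 gray
      13 black
    1 black
    2 gray
    2 black
    7 gray
      7→3: 3 is gray → back edge
First back edge: 7 → 3.

7→3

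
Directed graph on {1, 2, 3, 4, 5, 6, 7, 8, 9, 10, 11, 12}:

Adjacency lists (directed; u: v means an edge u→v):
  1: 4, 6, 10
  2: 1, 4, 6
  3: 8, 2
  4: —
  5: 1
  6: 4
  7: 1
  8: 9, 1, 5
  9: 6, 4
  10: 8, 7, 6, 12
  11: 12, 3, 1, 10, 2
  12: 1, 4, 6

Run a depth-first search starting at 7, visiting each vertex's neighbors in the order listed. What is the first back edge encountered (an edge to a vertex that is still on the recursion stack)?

8→1

DFS from 7 (visiting each vertex's neighbors in the order listed); mark gray on enter, black on exit:
7 gray
  1 gray
    4 gray
    4 black
    6 gray
      6→4: 4 black — skip
    6 black
    10 gray
      8 gray
        9 gray
          9→6: 6 black — skip
          9→4: 4 black — skip
        9 black
        8→1: 1 is gray → back edge
First back edge: 8 → 1.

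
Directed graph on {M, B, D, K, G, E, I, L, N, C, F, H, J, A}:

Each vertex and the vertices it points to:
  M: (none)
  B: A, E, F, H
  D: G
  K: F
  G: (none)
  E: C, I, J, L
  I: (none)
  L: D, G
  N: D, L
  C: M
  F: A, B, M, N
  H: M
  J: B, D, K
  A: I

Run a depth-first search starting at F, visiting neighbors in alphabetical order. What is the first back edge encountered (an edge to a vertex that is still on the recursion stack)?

J→B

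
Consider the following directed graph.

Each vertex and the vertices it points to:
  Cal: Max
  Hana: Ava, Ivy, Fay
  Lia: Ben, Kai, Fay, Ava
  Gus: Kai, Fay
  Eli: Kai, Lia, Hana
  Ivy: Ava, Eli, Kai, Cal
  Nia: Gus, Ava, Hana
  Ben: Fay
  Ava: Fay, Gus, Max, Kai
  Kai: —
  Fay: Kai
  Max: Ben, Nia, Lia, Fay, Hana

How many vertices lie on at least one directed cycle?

8

A vertex is on a directed cycle iff it belongs to a strongly connected component of size ≥ 2 (or has a self-loop).
The vertices on cycles are {Ava, Cal, Eli, Ivy, Lia, Max, Nia, Hana} — 8 in total.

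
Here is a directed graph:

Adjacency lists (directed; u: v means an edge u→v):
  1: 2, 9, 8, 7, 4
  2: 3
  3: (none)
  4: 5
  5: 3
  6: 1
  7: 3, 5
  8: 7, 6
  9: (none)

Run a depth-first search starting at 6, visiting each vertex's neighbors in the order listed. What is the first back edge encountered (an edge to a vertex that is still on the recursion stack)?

DFS from 6 (visiting each vertex's neighbors in the order listed); mark gray on enter, black on exit:
6 gray
  1 gray
    2 gray
      3 gray
      3 black
    2 black
    9 gray
    9 black
    8 gray
      7 gray
        7→3: 3 black — skip
        5 gray
          5→3: 3 black — skip
        5 black
      7 black
      8→6: 6 is gray → back edge
First back edge: 8 → 6.

8→6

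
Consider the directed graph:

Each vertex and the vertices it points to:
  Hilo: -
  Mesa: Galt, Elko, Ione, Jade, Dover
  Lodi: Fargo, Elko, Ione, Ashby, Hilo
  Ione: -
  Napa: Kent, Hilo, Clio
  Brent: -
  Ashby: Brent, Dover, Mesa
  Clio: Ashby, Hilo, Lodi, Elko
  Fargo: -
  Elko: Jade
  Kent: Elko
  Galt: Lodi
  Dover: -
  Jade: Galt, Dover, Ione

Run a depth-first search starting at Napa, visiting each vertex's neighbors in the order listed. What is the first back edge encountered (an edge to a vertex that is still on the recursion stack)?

Lodi->Elko

DFS from Napa (visiting each vertex's neighbors in the order listed); mark gray on enter, black on exit:
Napa gray
  Kent gray
    Elko gray
      Jade gray
        Galt gray
          Lodi gray
            Fargo gray
            Fargo black
            Lodi→Elko: Elko is gray → back edge
First back edge: Lodi → Elko.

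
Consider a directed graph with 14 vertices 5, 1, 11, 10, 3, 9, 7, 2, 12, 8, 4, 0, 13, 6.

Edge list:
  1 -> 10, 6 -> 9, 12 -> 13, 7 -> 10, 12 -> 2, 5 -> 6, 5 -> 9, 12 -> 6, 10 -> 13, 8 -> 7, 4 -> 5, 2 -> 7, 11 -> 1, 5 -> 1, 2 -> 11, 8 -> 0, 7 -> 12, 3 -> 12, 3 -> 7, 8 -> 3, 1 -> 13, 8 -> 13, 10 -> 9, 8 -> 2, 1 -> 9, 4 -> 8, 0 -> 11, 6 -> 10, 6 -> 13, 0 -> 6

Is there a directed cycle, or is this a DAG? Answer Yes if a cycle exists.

Yes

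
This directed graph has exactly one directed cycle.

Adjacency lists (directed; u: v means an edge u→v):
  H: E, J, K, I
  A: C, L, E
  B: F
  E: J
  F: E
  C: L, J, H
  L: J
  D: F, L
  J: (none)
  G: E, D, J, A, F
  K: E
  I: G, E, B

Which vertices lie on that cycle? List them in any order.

A, C, G, H, I

DFS with gray/black marking from I:
I gray
  G gray
    E gray
      J gray
      J black
    E black
    D gray
      F gray
        F→E: E black — skip
      F black
      L gray
        L→J: J black — skip
      L black
    D black
    G→J: J black — skip
    A gray
      C gray
        C→L: L black — skip
        C→J: J black — skip
        H gray
          H→E: E black — skip
          H→J: J black — skip
          K gray
            K→E: E black — skip
          K black
          H→I: I is gray → back edge
Back edge closes the cycle I → G → A → C → H → I; its vertices are {A, C, G, H, I}.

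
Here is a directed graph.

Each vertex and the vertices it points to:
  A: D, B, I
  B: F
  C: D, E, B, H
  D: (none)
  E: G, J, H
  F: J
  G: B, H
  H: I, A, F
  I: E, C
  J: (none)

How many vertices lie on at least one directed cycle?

6

A vertex is on a directed cycle iff it belongs to a strongly connected component of size ≥ 2 (or has a self-loop).
The vertices on cycles are {A, C, E, G, H, I} — 6 in total.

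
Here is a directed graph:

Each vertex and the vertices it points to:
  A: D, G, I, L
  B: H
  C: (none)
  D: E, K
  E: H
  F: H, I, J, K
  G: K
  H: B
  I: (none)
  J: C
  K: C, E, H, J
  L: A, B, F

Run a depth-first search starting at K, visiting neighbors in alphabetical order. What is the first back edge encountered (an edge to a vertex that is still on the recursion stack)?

B→H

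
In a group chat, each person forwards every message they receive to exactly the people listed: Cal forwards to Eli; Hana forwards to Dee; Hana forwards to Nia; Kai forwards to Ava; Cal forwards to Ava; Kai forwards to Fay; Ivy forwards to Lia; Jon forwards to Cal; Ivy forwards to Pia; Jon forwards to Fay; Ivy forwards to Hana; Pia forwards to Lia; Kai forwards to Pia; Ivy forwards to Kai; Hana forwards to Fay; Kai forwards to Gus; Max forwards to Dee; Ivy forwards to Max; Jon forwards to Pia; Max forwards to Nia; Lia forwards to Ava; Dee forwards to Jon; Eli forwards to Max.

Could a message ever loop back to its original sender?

Yes

DFS with white/gray/black marking, starting from Ivy:
Ivy gray
  Max gray
    Dee gray
      Jon gray
        Fay gray
        Fay black
        Cal gray
          Eli gray
            Eli→Max: Max is gray → back edge
Back edge found, so a cycle exists: Max → Dee → Jon → Cal → Eli → Max.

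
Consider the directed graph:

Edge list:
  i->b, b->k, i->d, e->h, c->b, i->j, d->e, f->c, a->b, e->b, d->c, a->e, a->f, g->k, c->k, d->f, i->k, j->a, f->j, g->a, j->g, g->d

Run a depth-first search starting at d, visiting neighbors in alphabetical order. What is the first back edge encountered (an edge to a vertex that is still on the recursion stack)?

DFS from d (visiting neighbors in alphabetical order); mark gray on enter, black on exit:
d gray
  c gray
    b gray
      k gray
      k black
    b black
    c→k: k black — skip
  c black
  e gray
    e→b: b black — skip
    h gray
    h black
  e black
  f gray
    f→c: c black — skip
    j gray
      a gray
        a→b: b black — skip
        a→e: e black — skip
        a→f: f is gray → back edge
First back edge: a → f.

a->f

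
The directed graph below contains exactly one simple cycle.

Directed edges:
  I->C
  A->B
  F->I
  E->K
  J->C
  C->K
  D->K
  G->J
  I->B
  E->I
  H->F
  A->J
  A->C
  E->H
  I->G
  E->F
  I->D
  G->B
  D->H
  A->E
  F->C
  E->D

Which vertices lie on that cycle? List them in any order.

DFS with gray/black marking from H:
H gray
  F gray
    C gray
      K gray
      K black
    C black
    I gray
      D gray
        D→H: H is gray → back edge
Back edge closes the cycle H → F → I → D → H; its vertices are {D, F, H, I}.

D, F, H, I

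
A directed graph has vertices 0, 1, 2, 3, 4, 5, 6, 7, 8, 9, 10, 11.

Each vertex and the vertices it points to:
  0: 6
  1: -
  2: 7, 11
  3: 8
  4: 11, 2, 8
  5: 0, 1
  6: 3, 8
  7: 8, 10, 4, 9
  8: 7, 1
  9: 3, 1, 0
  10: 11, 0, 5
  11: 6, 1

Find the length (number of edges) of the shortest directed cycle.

For each vertex v, BFS finds the shortest path from v back to v.
The shortest such closed walk is 7 → 8 → 7, length 2.

2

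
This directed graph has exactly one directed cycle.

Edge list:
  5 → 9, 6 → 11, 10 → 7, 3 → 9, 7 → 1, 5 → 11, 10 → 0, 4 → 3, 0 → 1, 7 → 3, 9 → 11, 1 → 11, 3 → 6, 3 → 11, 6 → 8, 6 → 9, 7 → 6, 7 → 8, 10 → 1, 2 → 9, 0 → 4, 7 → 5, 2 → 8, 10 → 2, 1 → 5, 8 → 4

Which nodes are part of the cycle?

3, 4, 6, 8

DFS with gray/black marking from 3:
3 gray
  11 gray
  11 black
  6 gray
    6→11: 11 black — skip
    8 gray
      4 gray
        4→3: 3 is gray → back edge
Back edge closes the cycle 3 → 6 → 8 → 4 → 3; its vertices are {3, 4, 6, 8}.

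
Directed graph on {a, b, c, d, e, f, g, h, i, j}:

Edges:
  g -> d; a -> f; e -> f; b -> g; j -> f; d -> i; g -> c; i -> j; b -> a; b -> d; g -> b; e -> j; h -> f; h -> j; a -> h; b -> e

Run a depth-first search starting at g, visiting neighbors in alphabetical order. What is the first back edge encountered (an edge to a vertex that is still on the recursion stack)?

b→g

DFS from g (visiting neighbors in alphabetical order); mark gray on enter, black on exit:
g gray
  b gray
    a gray
      f gray
      f black
      h gray
        h→f: f black — skip
        j gray
          j→f: f black — skip
        j black
      h black
    a black
    d gray
      i gray
        i→j: j black — skip
      i black
    d black
    e gray
      e→f: f black — skip
      e→j: j black — skip
    e black
    b→g: g is gray → back edge
First back edge: b → g.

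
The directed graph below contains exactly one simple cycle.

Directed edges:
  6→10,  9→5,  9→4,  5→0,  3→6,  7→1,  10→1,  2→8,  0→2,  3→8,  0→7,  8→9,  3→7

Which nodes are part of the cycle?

DFS with gray/black marking from 8:
8 gray
  9 gray
    4 gray
    4 black
    5 gray
      0 gray
        7 gray
          1 gray
          1 black
        7 black
        2 gray
          2→8: 8 is gray → back edge
Back edge closes the cycle 8 → 9 → 5 → 0 → 2 → 8; its vertices are {0, 2, 5, 8, 9}.

0, 2, 5, 8, 9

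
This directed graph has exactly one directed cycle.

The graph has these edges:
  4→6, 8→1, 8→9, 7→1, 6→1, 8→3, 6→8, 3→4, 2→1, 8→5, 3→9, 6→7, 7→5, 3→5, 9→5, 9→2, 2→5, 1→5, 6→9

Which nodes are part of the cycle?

3, 4, 6, 8

DFS with gray/black marking from 6:
6 gray
  9 gray
    5 gray
    5 black
    2 gray
      1 gray
        1→5: 5 black — skip
      1 black
      2→5: 5 black — skip
    2 black
  9 black
  8 gray
    8→9: 9 black — skip
    8→1: 1 black — skip
    8→5: 5 black — skip
    3 gray
      4 gray
        4→6: 6 is gray → back edge
Back edge closes the cycle 6 → 8 → 3 → 4 → 6; its vertices are {3, 4, 6, 8}.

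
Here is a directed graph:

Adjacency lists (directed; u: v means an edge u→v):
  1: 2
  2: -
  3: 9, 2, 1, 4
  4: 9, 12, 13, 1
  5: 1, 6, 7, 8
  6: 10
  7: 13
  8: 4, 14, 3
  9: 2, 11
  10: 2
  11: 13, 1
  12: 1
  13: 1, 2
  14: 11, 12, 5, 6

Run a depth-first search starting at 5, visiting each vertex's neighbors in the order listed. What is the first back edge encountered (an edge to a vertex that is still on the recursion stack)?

14->5

DFS from 5 (visiting each vertex's neighbors in the order listed); mark gray on enter, black on exit:
5 gray
  1 gray
    2 gray
    2 black
  1 black
  6 gray
    10 gray
      10→2: 2 black — skip
    10 black
  6 black
  7 gray
    13 gray
      13→1: 1 black — skip
      13→2: 2 black — skip
    13 black
  7 black
  8 gray
    4 gray
      9 gray
        9→2: 2 black — skip
        11 gray
          11→13: 13 black — skip
          11→1: 1 black — skip
        11 black
      9 black
      12 gray
        12→1: 1 black — skip
      12 black
      4→13: 13 black — skip
      4→1: 1 black — skip
    4 black
    14 gray
      14→11: 11 black — skip
      14→12: 12 black — skip
      14→5: 5 is gray → back edge
First back edge: 14 → 5.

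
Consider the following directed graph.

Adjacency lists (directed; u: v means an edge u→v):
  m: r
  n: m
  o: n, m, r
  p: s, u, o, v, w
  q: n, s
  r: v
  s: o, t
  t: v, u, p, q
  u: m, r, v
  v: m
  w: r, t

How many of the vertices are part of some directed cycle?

8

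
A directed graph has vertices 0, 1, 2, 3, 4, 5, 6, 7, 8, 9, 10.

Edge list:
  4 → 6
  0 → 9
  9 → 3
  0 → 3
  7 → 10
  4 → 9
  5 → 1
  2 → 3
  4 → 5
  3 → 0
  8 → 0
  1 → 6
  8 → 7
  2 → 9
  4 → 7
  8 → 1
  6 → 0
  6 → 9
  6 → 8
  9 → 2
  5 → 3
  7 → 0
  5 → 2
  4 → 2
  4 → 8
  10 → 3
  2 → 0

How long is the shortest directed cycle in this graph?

2

For each vertex v, BFS finds the shortest path from v back to v.
The shortest such closed walk is 2 → 9 → 2, length 2.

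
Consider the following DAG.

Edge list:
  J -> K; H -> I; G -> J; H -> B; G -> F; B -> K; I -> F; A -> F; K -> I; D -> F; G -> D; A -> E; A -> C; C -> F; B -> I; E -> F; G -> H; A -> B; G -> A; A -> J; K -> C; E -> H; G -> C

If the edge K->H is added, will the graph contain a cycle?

Yes

Adding K→H creates a cycle iff H can already reach K.
Path from H: H → B → K.
So H → … → K → H is a cycle.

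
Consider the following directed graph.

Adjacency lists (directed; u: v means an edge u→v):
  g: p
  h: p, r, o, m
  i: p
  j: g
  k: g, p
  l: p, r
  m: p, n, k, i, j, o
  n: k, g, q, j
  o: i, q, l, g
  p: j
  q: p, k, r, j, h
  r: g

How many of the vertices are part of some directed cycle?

A vertex is on a directed cycle iff it belongs to a strongly connected component of size ≥ 2 (or has a self-loop).
The vertices on cycles are {g, h, j, m, n, o, p, q} — 8 in total.

8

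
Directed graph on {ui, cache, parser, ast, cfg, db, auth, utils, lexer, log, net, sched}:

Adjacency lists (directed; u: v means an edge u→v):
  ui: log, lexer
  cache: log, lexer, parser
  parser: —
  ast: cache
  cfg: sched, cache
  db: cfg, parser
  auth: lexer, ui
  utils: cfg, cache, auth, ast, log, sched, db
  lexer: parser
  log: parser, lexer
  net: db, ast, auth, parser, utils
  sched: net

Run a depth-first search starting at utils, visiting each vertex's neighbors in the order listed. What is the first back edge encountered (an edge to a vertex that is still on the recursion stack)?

db->cfg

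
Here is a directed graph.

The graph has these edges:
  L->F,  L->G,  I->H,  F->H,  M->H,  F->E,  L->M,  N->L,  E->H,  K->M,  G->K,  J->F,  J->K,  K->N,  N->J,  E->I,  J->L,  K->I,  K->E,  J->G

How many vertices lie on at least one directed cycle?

5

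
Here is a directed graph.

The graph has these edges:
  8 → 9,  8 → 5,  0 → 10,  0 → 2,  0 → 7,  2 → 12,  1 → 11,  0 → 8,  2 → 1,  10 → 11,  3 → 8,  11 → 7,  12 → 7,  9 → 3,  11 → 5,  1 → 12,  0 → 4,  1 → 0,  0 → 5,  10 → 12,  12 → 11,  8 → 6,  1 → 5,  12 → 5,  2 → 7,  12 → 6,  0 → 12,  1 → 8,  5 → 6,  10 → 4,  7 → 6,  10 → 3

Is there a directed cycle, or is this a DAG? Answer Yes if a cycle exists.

Yes

DFS with white/gray/black marking, starting from 9:
9 gray
  3 gray
    8 gray
      6 gray
      6 black
      5 gray
        5→6: 6 black — skip
      5 black
      8→9: 9 is gray → back edge
Back edge found, so a cycle exists: 9 → 3 → 8 → 9.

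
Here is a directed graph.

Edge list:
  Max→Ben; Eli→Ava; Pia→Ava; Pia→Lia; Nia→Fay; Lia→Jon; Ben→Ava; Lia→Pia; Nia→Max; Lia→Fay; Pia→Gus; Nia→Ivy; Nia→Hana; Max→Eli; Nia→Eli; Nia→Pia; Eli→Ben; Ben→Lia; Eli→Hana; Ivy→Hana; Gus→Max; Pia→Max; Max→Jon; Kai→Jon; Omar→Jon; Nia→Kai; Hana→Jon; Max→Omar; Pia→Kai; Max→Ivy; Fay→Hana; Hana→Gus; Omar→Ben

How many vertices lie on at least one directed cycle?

10

A vertex is on a directed cycle iff it belongs to a strongly connected component of size ≥ 2 (or has a self-loop).
The vertices on cycles are {Ben, Eli, Fay, Gus, Ivy, Lia, Max, Pia, Hana, Omar} — 10 in total.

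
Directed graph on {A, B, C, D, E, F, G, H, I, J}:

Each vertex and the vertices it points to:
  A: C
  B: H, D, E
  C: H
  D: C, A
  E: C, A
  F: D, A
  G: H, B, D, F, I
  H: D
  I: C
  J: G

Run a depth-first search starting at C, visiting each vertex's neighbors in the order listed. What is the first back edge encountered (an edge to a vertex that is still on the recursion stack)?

D→C

DFS from C (visiting each vertex's neighbors in the order listed); mark gray on enter, black on exit:
C gray
  H gray
    D gray
      D→C: C is gray → back edge
First back edge: D → C.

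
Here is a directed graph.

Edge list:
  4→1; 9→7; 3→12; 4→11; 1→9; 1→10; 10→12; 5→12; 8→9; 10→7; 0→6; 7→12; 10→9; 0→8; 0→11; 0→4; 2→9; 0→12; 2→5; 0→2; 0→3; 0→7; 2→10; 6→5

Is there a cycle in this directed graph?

No

DFS with white/gray/black marking, starting from 2:
2 gray
  5 gray
    12 gray
    12 black
  5 black
  10 gray
    9 gray
      7 gray
        7→12: 12 black — skip
      7 black
    9 black
    10→12: 12 black — skip
    10→7: 7 black — skip
  10 black
  2→9: 9 black — skip
2 black
0 gray
  8 gray
    8→9: 9 black — skip
  8 black
  3 gray
    3→12: 12 black — skip
  3 black
  0→2: 2 black — skip
  11 gray
  11 black
  0→7: 7 black — skip
  4 gray
    1 gray
      1→10: 10 black — skip
      1→9: 9 black — skip
    1 black
    4→11: 11 black — skip
  4 black
  6 gray
    6→5: 5 black — skip
  6 black
  0→12: 12 black — skip
0 black
Every edge goes to a white or black vertex — no back edge, so the graph is acyclic.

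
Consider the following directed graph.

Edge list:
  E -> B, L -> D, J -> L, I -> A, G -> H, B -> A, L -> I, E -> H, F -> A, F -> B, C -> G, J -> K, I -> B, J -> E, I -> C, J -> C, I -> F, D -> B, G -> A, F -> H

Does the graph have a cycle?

No

DFS with white/gray/black marking, starting from E:
E gray
  B gray
    A gray
    A black
  B black
  H gray
  H black
E black
C gray
  G gray
    G→A: A black — skip
    G→H: H black — skip
  G black
C black
D gray
  D→B: B black — skip
D black
F gray
  F→H: H black — skip
  F→A: A black — skip
  F→B: B black — skip
F black
I gray
  I→F: F black — skip
  I→C: C black — skip
  I→B: B black — skip
  I→A: A black — skip
I black
J gray
  L gray
    L→D: D black — skip
    L→I: I black — skip
  L black
  J→E: E black — skip
  K gray
  K black
  J→C: C black — skip
J black
Every edge goes to a white or black vertex — no back edge, so the graph is acyclic.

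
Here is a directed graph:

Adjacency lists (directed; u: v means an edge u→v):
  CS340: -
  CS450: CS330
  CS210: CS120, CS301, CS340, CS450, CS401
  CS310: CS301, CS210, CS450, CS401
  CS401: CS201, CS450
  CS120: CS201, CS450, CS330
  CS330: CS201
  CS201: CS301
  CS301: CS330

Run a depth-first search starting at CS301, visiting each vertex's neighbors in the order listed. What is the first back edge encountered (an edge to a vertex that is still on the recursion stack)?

DFS from CS301 (visiting each vertex's neighbors in the order listed); mark gray on enter, black on exit:
CS301 gray
  CS330 gray
    CS201 gray
      CS201→CS301: CS301 is gray → back edge
First back edge: CS201 → CS301.

CS201->CS301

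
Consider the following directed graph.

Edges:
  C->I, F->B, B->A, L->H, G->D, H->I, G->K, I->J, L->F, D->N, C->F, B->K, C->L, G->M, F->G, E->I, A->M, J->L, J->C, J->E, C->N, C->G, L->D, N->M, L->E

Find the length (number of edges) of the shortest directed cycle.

3

For each vertex v, BFS finds the shortest path from v back to v.
The shortest such closed walk is J → C → I → J, length 3.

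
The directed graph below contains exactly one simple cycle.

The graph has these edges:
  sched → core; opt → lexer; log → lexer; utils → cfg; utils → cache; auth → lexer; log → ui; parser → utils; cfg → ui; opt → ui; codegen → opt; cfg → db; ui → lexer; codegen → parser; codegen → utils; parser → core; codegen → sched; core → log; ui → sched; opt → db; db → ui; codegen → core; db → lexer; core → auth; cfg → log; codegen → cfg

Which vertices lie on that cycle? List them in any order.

ui, log, core, sched

DFS with gray/black marking from core:
core gray
  log gray
    lexer gray
    lexer black
    ui gray
      sched gray
        sched→core: core is gray → back edge
Back edge closes the cycle core → log → ui → sched → core; its vertices are {ui, log, core, sched}.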